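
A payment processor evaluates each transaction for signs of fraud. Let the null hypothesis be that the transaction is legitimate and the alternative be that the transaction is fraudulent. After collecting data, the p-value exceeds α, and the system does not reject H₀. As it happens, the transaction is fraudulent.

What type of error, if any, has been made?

Type II error

H₀ was not rejected, but H₀ is actually false.
Failing to reject a false null hypothesis is a Type II error (false negative).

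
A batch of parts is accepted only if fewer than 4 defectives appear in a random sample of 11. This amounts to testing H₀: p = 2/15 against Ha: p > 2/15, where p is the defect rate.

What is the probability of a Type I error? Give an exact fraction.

α = P(reject H₀ | H₀ true) = P(X ≥ 4 | p = 2/15), X ~ Binomial(11, 2/15).
Via the complement, α = 1 − Σ_{j=0}^{3} C(11,j)(2/15)^j(13/15)^{11-j} = 27663615392/576650390625.

27663615392/576650390625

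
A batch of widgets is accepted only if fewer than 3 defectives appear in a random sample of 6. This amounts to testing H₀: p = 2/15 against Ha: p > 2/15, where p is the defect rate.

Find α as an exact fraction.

78928/2278125

α = P(reject H₀ | H₀ true) = P(Y ≥ 3 | p = 2/15), Y ~ Binomial(6, 2/15).
Computing the lower-tail complement: 1 − 2199197/2278125 = 78928/2278125.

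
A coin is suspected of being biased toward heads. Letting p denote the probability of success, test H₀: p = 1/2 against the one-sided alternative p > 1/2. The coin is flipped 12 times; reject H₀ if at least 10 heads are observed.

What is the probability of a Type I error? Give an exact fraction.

79/4096

α = P(reject H₀ | H₀ true) = P(K ≥ 10 | p = 1/2), with K ~ Binomial(12, 1/2).
That's C(12,10) + C(12,11) + C(12,12) over 2^12, i.e. (66 + 12 + 1)/4096 = 79/4096.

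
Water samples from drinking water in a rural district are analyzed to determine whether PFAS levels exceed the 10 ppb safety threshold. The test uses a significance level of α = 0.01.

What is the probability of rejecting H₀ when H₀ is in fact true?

The significance level α is, by definition, the probability of a Type I error — P(reject H₀ | H₀ true).

0.01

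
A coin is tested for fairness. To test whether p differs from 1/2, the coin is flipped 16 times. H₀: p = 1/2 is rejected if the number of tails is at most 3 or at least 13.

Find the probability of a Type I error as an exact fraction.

697/32768

Under H₀, K ~ Binomial(16, 1/2); α is the probability of landing in either tail, P(K ≤ 3) + P(K ≥ 13).
The two tails are symmetric, so α = 2·(1 + 16 + 120 + 560)/2^16 = 1394/65536 = 697/32768.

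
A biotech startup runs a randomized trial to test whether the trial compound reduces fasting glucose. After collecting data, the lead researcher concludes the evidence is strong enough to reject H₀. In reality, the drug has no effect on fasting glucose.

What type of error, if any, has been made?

The conventional null hypothesis here is that the drug has no effect on fasting glucose.
H₀ was rejected, but H₀ is actually true.
Rejecting a true null hypothesis is a Type I error (false positive).

Type I error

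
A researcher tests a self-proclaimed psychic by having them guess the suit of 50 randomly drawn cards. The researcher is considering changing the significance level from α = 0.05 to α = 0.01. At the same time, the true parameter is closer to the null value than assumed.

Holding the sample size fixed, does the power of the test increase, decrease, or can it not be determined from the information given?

Tightening α shrinks the rejection region. When Ha holds, fewer sample outcomes clear the stricter threshold, so more fall in the acceptance region. When the true parameter is near the null value, the test has a harder time distinguishing Ha from H₀. Both changes push β in the same direction.
Since power = 1 − β and β increases, power decreases.

It decreases.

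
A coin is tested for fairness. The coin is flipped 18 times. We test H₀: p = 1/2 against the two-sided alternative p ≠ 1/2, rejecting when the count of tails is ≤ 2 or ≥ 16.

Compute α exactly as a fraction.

43/32768

α = P(X ≤ 2 or X ≥ 16 | p = 1/2), X ~ Binomial(18, 1/2).
The two tails are symmetric, so α = 2·(1 + 18 + 153)/2^18 = 344/262144 = 43/32768.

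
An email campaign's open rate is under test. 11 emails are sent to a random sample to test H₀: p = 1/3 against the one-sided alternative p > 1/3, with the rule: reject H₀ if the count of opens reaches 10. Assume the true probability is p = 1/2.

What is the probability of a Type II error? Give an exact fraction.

A Type II error is failing to reject when Ha holds: with p = 1/2, β = P(Y ≤ 9).
Adding the binomial probabilities P(Y=0)+…+P(Y=9) at p = 1/2 gives 509/512.

509/512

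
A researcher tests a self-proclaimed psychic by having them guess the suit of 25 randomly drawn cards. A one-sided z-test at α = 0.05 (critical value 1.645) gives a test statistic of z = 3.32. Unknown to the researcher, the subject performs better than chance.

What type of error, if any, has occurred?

The conventional null hypothesis is that the subject is guessing at random (p = 1/4).
Since z = 3.32 > z* = 1.645, H₀ is rejected.
H₀ is false (actually the subject performs better than chance).
The decision matches the true state — no error.

No error — this is a correct decision.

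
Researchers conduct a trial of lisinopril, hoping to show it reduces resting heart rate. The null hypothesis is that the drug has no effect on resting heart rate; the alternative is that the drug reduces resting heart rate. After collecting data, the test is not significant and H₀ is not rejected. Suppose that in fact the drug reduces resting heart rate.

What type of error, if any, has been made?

H₀ was not rejected, but H₀ is actually false.
Failing to reject a false null hypothesis is a Type II error (false negative).

Type II error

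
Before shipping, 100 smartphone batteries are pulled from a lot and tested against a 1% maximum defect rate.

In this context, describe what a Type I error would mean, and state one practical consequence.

A Type I error would mean concluding that the lot's defect rate exceeds 1% when in fact the lot's defect rate is 1% (within specification). Consequence: a good lot is scrapped, wasting material and production time.

With the conventional null hypothesis that the lot's defect rate is 1% (within specification):
A Type I error is rejecting H₀ when H₀ is true.
Here that means rejecting the lot and scrapping or reworking it when actually the lot's defect rate is 1% (within specification).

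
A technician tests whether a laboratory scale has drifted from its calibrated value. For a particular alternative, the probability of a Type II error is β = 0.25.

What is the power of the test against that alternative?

Power = 1 − β = 1 − 0.25 = 0.75.

0.75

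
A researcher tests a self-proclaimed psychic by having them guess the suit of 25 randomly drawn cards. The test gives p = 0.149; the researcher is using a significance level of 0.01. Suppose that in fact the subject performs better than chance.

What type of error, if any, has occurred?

Type II error

The conventional null hypothesis is that the subject is guessing at random (p = 1/4).
Since p = 0.149 ≥ α = 0.01, H₀ is not rejected.
H₀ is false (actually the subject performs better than chance).
Failing to reject a false H₀ is a Type II error.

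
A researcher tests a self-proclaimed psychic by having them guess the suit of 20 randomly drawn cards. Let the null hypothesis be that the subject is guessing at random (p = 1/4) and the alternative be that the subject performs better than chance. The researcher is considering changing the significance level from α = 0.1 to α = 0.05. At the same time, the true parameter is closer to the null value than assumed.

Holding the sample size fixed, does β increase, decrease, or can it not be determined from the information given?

It increases.

Lowering α raises the bar for rejection; under Ha, the test now fails to reject on outcomes it previously would have rejected. A smaller departure from H₀ means the test statistic under Ha is distributed closer to where it would be under H₀; rejection becomes less likely. Both changes push β in the same direction.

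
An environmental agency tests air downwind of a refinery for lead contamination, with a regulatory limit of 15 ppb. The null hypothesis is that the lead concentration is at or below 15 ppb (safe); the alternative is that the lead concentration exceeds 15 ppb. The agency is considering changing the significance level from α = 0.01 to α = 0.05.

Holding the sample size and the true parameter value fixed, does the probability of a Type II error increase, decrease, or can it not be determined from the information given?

With a larger α the critical value moves toward the center, so more of the Ha sampling distribution lies in the rejection region.

It decreases.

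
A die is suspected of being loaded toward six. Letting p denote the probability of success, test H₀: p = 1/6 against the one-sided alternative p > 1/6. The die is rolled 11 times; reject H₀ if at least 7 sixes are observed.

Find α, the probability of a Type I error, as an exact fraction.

38051/60466176

α = P(reject H₀ | H₀ true) = P(Y ≥ 7 | p = 1/6), with Y ~ Binomial(11, 1/6).
P(Y ≥ 7) = Σ_{j=7}^{11} C(11,j)·(1/6)^j·(5/6)^{11-j} = 38051/60466176.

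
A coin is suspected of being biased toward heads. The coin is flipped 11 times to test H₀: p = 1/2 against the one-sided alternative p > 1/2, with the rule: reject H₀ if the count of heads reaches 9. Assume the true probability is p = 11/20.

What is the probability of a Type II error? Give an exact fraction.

A Type II error is failing to reject when Ha holds: with p = 11/20, β = P(K ≤ 8).
Summing C(11,j)·(11/20)^j·(9/20)^{11-j} for j = 0..8 gives 38288445266097/40960000000000.

38288445266097/40960000000000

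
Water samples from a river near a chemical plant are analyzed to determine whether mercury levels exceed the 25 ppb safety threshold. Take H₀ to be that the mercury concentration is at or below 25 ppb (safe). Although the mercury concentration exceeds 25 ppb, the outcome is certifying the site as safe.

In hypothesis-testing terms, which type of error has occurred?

Type II error

'Certifying the site as safe' corresponds to failing to reject H₀.
H₀ was not rejected but H₀ is false — a Type II error (false negative).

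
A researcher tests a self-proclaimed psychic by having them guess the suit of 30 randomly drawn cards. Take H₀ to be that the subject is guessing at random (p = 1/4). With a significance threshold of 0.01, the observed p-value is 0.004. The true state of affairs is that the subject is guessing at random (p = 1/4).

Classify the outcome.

Since p = 0.004 < α = 0.01, H₀ is rejected.
H₀ is true (actually the subject is guessing at random (p = 1/4)).
Rejecting a true H₀ is a Type I error.

Type I error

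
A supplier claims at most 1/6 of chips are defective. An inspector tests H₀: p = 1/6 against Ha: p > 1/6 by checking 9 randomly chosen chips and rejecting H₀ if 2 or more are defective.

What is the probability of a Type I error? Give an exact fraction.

2304473/5038848

α = P(reject H₀ | H₀ true) = P(S ≥ 2 | p = 1/6), S ~ Binomial(9, 1/6).
Computing the lower-tail complement: 1 − 2734375/5038848 = 2304473/5038848.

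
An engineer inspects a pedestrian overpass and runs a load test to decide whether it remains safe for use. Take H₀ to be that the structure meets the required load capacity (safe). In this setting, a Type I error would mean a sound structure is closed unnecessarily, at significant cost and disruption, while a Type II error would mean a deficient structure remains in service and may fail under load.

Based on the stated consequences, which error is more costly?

Type II error

The Type II consequence (a deficient structure remains in service and may fail under load) is more severe than the Type I consequence (a sound structure is closed unnecessarily, at significant cost and disruption).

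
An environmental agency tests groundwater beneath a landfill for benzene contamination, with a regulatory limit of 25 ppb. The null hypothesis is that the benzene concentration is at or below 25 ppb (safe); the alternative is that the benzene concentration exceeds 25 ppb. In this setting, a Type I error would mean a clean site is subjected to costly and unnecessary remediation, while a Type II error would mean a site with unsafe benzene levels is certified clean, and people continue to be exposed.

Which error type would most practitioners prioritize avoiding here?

The Type II consequence (a site with unsafe benzene levels is certified clean, and people continue to be exposed) is more severe than the Type I consequence (a clean site is subjected to costly and unnecessary remediation).

Type II error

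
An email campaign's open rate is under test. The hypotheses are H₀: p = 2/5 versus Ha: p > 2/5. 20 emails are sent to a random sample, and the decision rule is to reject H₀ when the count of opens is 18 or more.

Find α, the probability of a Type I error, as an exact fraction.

480772096/95367431640625

Under H₀, X ~ Binomial(20, 2/5), and α = P(X ≥ 18).
Summing C(20,j)(2/5)^j(3/5)^{20−j} for j = 18,…,20 gives 480772096/95367431640625.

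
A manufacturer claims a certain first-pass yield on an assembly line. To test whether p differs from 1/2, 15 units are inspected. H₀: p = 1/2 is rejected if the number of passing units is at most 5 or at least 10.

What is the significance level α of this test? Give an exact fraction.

309/1024

α = P(Y ≤ 5 or Y ≥ 10 | p = 1/2), Y ~ Binomial(15, 1/2).
The two tails are symmetric, so α = 2·(1 + 15 + 105 + 455 + 1365 + 3003)/2^15 = 9888/32768 = 309/1024.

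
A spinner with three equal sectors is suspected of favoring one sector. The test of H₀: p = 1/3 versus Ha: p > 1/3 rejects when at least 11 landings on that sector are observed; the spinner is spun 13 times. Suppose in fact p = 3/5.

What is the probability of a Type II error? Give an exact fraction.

1150021472/1220703125

Under the alternative p = 3/5, Y ~ Binomial(13, 3/5); β is the probability the test does not reject, P(Y < 11).
Summing C(13,j)·(3/5)^j·(2/5)^{13-j} for j = 0..10 gives 1150021472/1220703125.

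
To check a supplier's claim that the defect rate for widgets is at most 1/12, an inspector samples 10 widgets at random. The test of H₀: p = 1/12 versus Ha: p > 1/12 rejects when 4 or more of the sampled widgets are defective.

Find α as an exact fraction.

The significance level is the probability, assuming p = 1/12, of seeing 4 or more defectives in 10 draws.
α = 1 − P(Y ≤ 3) = 1 − 5125125973/5159780352 = 34654379/5159780352.

34654379/5159780352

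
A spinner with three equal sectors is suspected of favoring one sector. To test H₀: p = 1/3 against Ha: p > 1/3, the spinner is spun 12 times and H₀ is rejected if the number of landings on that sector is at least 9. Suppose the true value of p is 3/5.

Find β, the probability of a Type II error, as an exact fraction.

37825328/48828125

β = P(fail to reject H₀ | Ha true) = P(K ≤ 8 | p = 3/5), K ~ Binomial(12, 3/5).
Equivalently, β = 1 − P(K ≥ 9) = 37825328/48828125.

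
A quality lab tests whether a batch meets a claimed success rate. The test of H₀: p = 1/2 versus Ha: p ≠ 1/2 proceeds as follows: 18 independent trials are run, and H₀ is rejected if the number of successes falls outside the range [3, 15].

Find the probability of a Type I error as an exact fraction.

43/32768

α = P(Y ≤ 2 or Y ≥ 16 | p = 1/2), Y ~ Binomial(18, 1/2).
By symmetry, α = 2·P(Y ≤ 2) = 2·(1 + 18 + 153)/262144 = 344/262144 = 43/32768.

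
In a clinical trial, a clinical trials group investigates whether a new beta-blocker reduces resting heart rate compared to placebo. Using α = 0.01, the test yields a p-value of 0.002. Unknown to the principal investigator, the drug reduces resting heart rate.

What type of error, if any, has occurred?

The conventional null hypothesis is that the drug has no effect on resting heart rate.
Since p = 0.002 < α = 0.01, H₀ is rejected.
H₀ is false (actually the drug reduces resting heart rate).
The decision matches the true state — no error.

No error (correct decision).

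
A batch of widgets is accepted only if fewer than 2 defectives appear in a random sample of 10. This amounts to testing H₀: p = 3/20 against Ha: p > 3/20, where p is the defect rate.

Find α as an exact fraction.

Under H₀, K ~ Binomial(10, 3/20); the Type I error rate is P(K ≥ 2).
Via the complement, α = 1 − Σ_{j=0}^{1} C(10,j)(3/20)^j(17/20)^{10-j} = 4666369804641/10240000000000.

4666369804641/10240000000000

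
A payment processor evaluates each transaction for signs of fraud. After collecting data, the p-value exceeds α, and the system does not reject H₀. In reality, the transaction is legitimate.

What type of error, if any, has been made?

The conventional null hypothesis here is that the transaction is legitimate.
The test retained a true H₀ — the decision matches the true state.

Neither — the decision is correct.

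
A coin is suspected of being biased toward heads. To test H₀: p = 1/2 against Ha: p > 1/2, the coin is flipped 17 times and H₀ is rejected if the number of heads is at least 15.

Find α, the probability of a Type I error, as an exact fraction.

The Type I error probability is α = P(X ≥ 15) computed under H₀, where X ~ Binomial(17, 1/2).
P(X ≥ 15) = [C(17,15) + C(17,16) + C(17,17)] / 2^17 = (136 + 17 + 1) / 131072 = 154/131072 = 77/65536.

77/65536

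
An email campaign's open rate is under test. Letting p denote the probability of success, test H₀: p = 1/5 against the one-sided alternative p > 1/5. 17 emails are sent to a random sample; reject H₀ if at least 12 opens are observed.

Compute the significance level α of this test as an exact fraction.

6991557/762939453125

The Type I error probability is α = P(K ≥ 12) computed under H₀, where K ~ Binomial(17, 1/5).
Adding the binomial terms for j = 12 through 17 with p = 1/5 yields 6991557/762939453125.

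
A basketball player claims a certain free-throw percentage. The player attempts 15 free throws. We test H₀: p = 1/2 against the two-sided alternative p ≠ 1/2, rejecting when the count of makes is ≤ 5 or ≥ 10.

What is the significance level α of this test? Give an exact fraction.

α = P(Y ≤ 5 or Y ≥ 10 | p = 1/2), Y ~ Binomial(15, 1/2).
Each tail has probability (1 + 15 + 105 + 455 + 1365 + 3003)/32768; doubling gives α = 9888/32768 = 309/1024.

309/1024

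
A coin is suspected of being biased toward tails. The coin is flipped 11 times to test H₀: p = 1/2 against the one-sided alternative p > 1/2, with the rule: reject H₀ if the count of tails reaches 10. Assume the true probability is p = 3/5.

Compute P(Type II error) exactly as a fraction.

1894076/1953125

Under the alternative p = 3/5, X ~ Binomial(11, 3/5); β is the probability the test does not reject, P(X < 10).
Adding the binomial probabilities P(X=0)+…+P(X=9) at p = 3/5 gives 1894076/1953125.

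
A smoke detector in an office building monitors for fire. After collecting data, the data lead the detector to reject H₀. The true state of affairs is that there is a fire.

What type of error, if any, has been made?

No error (correct decision).

The conventional null hypothesis here is that there is no fire.
The test rejected a false H₀ — the decision matches the true state.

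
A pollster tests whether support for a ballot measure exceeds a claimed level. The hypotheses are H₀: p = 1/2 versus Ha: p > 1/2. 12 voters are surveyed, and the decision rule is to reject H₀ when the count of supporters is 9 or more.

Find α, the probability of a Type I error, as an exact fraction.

α = P(reject H₀ | H₀ true) = P(S ≥ 9 | p = 1/2), with S ~ Binomial(12, 1/2).
That's C(12,9) + C(12,10) + C(12,11) + C(12,12) over 2^12, i.e. (220 + 66 + 12 + 1)/4096 = 299/4096.

299/4096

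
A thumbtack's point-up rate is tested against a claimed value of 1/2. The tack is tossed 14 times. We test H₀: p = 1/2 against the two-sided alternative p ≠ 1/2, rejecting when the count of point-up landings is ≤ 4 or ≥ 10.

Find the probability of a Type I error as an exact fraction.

Under H₀, S ~ Binomial(14, 1/2); α is the probability of landing in either tail, P(S ≤ 4) + P(S ≥ 10).
By symmetry, α = 2·P(S ≤ 4) = 2·(1 + 14 + 91 + 364 + 1001)/16384 = 2942/16384 = 1471/8192.

1471/8192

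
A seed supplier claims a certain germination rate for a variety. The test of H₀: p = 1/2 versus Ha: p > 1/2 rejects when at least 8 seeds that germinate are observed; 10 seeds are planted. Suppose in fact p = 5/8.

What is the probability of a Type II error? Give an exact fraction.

211794831/268435456

A Type II error is failing to reject when Ha holds: with p = 5/8, β = P(Y ≤ 7).
Summing C(10,j)·(5/8)^j·(3/8)^{10-j} for j = 0..7 gives 211794831/268435456.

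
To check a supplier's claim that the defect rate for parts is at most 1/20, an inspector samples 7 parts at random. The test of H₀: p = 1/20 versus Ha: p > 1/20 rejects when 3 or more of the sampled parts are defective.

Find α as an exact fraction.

961803/256000000

Under H₀, X ~ Binomial(7, 1/20); the Type I error rate is P(X ≥ 3).
Via the complement, α = 1 − Σ_{j=0}^{2} C(7,j)(1/20)^j(19/20)^{7-j} = 961803/256000000.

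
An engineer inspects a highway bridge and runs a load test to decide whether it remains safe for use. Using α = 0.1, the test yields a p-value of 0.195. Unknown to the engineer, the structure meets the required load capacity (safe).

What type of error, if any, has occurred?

The conventional null hypothesis is that the structure meets the required load capacity (safe).
Since p = 0.195 ≥ α = 0.1, H₀ is not rejected.
H₀ is true (actually the structure meets the required load capacity (safe)).
The decision matches the true state — no error.

Neither — the decision is correct.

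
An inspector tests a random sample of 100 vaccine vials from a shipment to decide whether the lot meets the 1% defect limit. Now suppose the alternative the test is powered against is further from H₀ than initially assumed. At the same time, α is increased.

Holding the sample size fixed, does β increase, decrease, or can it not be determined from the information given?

A bigger departure from H₀ is easier for the test to detect, so it fails to reject less often. A larger α widens the rejection region, so when the alternative is true more outcomes lead to rejection — failing to reject becomes less likely. Both changes push β in the same direction.

It decreases.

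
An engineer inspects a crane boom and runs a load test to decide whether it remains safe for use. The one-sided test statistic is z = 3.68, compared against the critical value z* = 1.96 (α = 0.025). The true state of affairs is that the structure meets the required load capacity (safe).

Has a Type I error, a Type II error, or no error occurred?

Type I error

The conventional null hypothesis is that the structure meets the required load capacity (safe).
Since z = 3.68 > z* = 1.96, H₀ is rejected.
H₀ is true (actually the structure meets the required load capacity (safe)).
Rejecting a true H₀ is a Type I error.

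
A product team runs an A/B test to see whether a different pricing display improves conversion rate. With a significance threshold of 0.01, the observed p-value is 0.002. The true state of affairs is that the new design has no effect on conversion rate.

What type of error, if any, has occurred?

Type I error

The conventional null hypothesis is that the new design has no effect on conversion rate.
Since p = 0.002 < α = 0.01, H₀ is rejected.
H₀ is true (actually the new design has no effect on conversion rate).
Rejecting a true H₀ is a Type I error.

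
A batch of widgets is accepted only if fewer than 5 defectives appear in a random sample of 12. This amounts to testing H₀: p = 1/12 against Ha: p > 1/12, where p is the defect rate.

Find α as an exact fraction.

Under H₀, Y ~ Binomial(12, 1/12); the Type I error rate is P(Y ≥ 5).
Via the complement, α = 1 − Σ_{j=0}^{4} C(12,j)(1/12)^j(11/12)^{12-j} = 2867643737/1486016741376.

2867643737/1486016741376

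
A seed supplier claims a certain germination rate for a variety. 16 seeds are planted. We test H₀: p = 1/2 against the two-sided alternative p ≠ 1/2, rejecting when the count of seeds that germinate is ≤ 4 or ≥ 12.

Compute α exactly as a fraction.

α = P(X ≤ 4 or X ≥ 12 | p = 1/2), X ~ Binomial(16, 1/2).
By symmetry, α = 2·P(X ≤ 4) = 2·(1 + 16 + 120 + 560 + 1820)/65536 = 5034/65536 = 2517/32768.

2517/32768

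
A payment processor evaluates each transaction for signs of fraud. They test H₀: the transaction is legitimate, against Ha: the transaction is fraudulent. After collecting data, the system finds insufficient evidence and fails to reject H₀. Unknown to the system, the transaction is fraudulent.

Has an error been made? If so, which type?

H₀ was not rejected, but H₀ is actually false.
Failing to reject a false null hypothesis is a Type II error (false negative).

Type II error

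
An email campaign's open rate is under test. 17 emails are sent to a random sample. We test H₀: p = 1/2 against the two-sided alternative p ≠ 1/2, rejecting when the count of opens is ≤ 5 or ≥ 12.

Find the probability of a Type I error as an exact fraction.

Under H₀, K ~ Binomial(17, 1/2); α is the probability of landing in either tail, P(K ≤ 5) + P(K ≥ 12).
By symmetry, α = 2·P(K ≤ 5) = 2·(1 + 17 + 136 + 680 + 2380 + 6188)/131072 = 18804/131072 = 4701/32768.

4701/32768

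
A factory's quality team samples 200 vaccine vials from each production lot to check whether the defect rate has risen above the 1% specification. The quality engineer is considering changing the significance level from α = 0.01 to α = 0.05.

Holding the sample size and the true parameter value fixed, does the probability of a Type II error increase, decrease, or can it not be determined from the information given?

A larger α widens the rejection region, so when the alternative is true more outcomes lead to rejection — failing to reject becomes less likely.

It decreases.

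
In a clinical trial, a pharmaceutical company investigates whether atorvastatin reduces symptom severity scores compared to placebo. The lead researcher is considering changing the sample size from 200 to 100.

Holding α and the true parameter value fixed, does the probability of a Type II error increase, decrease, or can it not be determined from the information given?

A smaller sample increases the standard error, so the sampling distributions under H₀ and Ha overlap more.

It increases.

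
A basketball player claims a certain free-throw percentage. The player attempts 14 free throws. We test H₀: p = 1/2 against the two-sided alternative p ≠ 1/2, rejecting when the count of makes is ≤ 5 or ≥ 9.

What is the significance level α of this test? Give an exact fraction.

The significance level is the null-hypothesis probability of the rejection region {≤5} ∪ {≥9}.
Each tail has probability (1 + 14 + 91 + 364 + 1001 + 2002)/16384; doubling gives α = 6946/16384 = 3473/8192.

3473/8192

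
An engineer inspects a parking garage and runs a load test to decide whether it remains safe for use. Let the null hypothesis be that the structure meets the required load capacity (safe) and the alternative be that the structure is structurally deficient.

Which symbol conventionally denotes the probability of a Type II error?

β

P(Type II error) = P(fail to reject H₀ | H₀ false) = β.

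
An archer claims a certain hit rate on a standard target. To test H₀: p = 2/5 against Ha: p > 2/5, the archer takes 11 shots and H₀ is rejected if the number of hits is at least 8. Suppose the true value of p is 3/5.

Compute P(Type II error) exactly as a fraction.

6872224/9765625

A Type II error is failing to reject when Ha holds: with p = 3/5, β = P(S ≤ 7).
Adding the binomial probabilities P(S=0)+…+P(S=7) at p = 3/5 gives 6872224/9765625.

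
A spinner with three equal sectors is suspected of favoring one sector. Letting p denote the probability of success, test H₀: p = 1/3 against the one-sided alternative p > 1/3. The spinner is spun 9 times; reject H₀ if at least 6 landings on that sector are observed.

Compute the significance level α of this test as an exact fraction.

835/19683

The Type I error probability is α = P(S ≥ 6) computed under H₀, where S ~ Binomial(9, 1/3).
P(S ≥ 6) = Σ_{j=6}^{9} C(9,j)·(1/3)^j·(2/3)^{9-j} = 835/19683.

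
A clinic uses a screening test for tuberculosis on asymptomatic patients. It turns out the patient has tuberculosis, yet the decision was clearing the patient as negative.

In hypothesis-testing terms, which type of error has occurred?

The null hypothesis here is that the patient does not have tuberculosis.
'Clearing the patient as negative' corresponds to failing to reject H₀.
H₀ was not rejected but H₀ is false — a Type II error (false negative).

Type II error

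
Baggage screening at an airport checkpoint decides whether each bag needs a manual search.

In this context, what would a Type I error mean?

With the conventional null hypothesis that the bag contains no prohibited items:
A Type I error is rejecting H₀ when H₀ is true.
Here that means flagging the bag for a manual search when actually the bag contains no prohibited items.

A Type I error would mean concluding that the bag contains a prohibited item when in fact the bag contains no prohibited items.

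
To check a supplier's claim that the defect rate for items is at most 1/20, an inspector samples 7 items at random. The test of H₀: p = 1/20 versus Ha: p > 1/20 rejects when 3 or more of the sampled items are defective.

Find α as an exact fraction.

Under H₀, K ~ Binomial(7, 1/20); the Type I error rate is P(K ≥ 3).
α = 1 − P(K ≤ 2) = 1 − 255038197/256000000 = 961803/256000000.

961803/256000000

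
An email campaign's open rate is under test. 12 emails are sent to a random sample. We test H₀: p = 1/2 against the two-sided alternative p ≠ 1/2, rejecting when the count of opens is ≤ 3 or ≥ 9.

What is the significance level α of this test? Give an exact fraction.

299/2048

α = P(K ≤ 3 or K ≥ 9 | p = 1/2), K ~ Binomial(12, 1/2).
By symmetry, α = 2·P(K ≤ 3) = 2·(1 + 12 + 66 + 220)/4096 = 598/4096 = 299/2048.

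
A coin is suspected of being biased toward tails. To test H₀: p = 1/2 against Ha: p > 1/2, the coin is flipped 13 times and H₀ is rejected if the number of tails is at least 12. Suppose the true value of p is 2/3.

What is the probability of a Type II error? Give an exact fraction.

β = P(fail to reject H₀ | Ha true) = P(S ≤ 11 | p = 2/3), S ~ Binomial(13, 2/3).
Summing C(13,j)·(2/3)^j·(1/3)^{13-j} for j = 0..11 gives 510961/531441.

510961/531441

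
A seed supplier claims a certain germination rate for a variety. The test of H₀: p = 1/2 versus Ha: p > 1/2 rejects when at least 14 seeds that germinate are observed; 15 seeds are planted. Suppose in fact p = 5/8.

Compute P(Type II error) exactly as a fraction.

17439598153791/17592186044416

β = P(fail to reject H₀ | Ha true) = P(S ≤ 13 | p = 5/8), S ~ Binomial(15, 5/8).
Adding the binomial probabilities P(S=0)+…+P(S=13) at p = 5/8 gives 17439598153791/17592186044416.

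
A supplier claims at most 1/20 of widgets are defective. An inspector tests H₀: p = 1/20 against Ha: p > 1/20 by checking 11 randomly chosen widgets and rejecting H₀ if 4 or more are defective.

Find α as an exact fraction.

α = P(reject H₀ | H₀ true) = P(K ≥ 4 | p = 1/20), K ~ Binomial(11, 1/20).
α = 1 − P(K ≤ 3) = 1 − 5112052475341/5120000000000 = 7947524659/5120000000000.

7947524659/5120000000000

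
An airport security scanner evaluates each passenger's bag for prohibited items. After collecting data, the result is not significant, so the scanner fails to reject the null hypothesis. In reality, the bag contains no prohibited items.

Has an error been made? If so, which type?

No error (correct decision).

The conventional null hypothesis here is that the bag contains no prohibited items.
The test retained a true H₀ — the decision matches the true state.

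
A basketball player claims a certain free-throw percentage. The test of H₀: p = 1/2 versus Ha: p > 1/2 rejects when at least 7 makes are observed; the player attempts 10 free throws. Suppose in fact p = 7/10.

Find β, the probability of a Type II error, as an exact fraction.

218993301/625000000

β = P(fail to reject H₀ | Ha true) = P(X ≤ 6 | p = 7/10), X ~ Binomial(10, 7/10).
Equivalently, β = 1 − P(X ≥ 7) = 218993301/625000000.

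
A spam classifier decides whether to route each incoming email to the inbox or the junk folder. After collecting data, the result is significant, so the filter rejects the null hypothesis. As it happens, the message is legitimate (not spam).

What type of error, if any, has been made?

Type I error

The conventional null hypothesis here is that the message is legitimate (not spam).
H₀ was rejected, but H₀ is actually true.
Rejecting a true null hypothesis is a Type I error (false positive).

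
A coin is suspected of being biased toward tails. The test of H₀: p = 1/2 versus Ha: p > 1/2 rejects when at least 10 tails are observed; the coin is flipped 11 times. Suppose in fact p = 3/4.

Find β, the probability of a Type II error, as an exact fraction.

1683809/2097152

A Type II error is failing to reject when Ha holds: with p = 3/4, β = P(K ≤ 9).
Summing C(11,j)·(3/4)^j·(1/4)^{11-j} for j = 0..9 gives 1683809/2097152.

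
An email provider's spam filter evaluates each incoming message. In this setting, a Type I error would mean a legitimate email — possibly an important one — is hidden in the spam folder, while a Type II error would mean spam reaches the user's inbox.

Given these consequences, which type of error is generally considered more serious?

The Type I consequence (a legitimate email — possibly an important one — is hidden in the spam folder) is more severe than the Type II consequence (spam reaches the user's inbox).

Type I error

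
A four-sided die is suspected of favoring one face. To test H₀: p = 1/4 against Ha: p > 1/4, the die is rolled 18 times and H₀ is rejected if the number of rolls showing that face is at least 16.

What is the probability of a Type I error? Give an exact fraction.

The Type I error probability is α = P(K ≥ 16) computed under H₀, where K ~ Binomial(18, 1/4).
Adding the binomial terms for j = 16 through 18 with p = 1/4 yields 179/8589934592.

179/8589934592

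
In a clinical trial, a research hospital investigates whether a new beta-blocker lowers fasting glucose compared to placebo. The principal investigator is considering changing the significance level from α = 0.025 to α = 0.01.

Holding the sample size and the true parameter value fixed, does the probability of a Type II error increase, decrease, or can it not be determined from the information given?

A smaller α moves the rejection region further into the tail. With the alternative true, more outcomes now fall outside the rejection region, so failing to reject becomes more likely.

It increases.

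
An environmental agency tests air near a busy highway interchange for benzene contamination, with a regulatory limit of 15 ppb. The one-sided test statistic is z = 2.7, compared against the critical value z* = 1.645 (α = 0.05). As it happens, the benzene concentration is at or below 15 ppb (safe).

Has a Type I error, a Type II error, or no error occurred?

The conventional null hypothesis is that the benzene concentration is at or below 15 ppb (safe).
Since z = 2.7 > z* = 1.645, H₀ is rejected.
H₀ is true (actually the benzene concentration is at or below 15 ppb (safe)).
Rejecting a true H₀ is a Type I error.

Type I error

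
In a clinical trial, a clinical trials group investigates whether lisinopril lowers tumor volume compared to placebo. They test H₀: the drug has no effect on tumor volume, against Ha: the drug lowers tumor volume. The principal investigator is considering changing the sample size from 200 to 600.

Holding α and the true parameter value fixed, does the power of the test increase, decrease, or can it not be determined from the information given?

It increases.

A larger sample reduces the standard error, pulling the sampling distribution under Ha further from the non-rejection region.
Since power = 1 − β and β decreases, power increases.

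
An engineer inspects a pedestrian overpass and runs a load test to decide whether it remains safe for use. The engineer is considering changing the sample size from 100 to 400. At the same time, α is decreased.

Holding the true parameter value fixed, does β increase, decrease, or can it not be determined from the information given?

The first change alone would make β decrease; the second alone would make β increase. Which effect dominates depends on the magnitudes, which are not given.

Cannot be determined from the information given.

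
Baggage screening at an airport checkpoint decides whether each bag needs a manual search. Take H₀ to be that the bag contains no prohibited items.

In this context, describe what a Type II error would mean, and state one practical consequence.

A Type II error would mean concluding that the bag contains no prohibited items (or at least failing to establish that the bag contains a prohibited item) when in fact the bag contains a prohibited item. Consequence: a prohibited item passes through security undetected.

A Type II error is failing to reject H₀ when H₀ is false.
Here that means letting the bag through when actually the bag contains a prohibited item.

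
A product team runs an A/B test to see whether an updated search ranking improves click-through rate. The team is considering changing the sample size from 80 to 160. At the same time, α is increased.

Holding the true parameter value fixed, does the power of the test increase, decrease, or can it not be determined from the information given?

It increases.

More data shrinks sampling variability; the test statistic under Ha concentrates further from the null value, making rejection more likely. A larger α widens the rejection region, so when the alternative is true more outcomes lead to rejection — failing to reject becomes less likely. Both changes push β in the same direction.
Since power = 1 − β and β decreases, power increases.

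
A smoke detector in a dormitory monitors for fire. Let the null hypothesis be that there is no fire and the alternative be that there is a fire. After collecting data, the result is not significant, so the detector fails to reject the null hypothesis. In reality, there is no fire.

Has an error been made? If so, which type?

The test retained a true H₀ — the decision matches the true state.

No error (correct decision).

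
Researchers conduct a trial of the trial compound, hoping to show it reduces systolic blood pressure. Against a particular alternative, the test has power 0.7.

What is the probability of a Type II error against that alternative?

Power = 1 − β, so β = 1 − 0.7 = 0.3.

0.3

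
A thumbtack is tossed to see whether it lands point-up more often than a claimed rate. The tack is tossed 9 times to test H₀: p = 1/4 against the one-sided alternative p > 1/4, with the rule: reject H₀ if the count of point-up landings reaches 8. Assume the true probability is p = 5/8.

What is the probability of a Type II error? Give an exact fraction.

Under the alternative p = 5/8, S ~ Binomial(9, 5/8); β is the probability the test does not reject, P(S < 8).
Adding the binomial probabilities P(S=0)+…+P(S=7) at p = 5/8 gives 3803679/4194304.

3803679/4194304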